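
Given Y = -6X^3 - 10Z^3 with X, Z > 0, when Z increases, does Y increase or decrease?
Y decreases

Taking the partial derivative:
∂Y/∂Z = -30Z^2

∂Y/∂Z = -30Z^2 < 0 (assuming positive values)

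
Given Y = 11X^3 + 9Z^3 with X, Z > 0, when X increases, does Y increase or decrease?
Y increases

Taking the partial derivative:
∂Y/∂X = 33X^2

∂Y/∂X = 33X^2 > 0 (assuming positive values)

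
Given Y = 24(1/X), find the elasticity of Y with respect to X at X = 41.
Elasticity = -1

Elasticity = (dY/dX) · (X/Y)

dY/dX = -24/X²
At X = 41: dY/dX = -24/1681, Y = 24/41

Elasticity = (-24/1681) · (41 / (24/41)) = -1

Interpretation: for a small percentage change in X, the percentage change in Y is approximately -1.00 times as large.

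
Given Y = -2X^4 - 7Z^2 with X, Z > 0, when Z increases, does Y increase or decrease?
Y decreases

Taking the partial derivative:
∂Y/∂Z = -14Z

∂Y/∂Z = -14Z < 0 (assuming positive values)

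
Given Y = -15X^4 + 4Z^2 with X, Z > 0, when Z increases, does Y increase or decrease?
Y increases

Taking the partial derivative:
∂Y/∂Z = 8Z

∂Y/∂Z = 8Z > 0 (assuming positive values)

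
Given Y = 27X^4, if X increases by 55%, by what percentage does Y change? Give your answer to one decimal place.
477.2%

For Y = 27X^4:
If X → X(1 + 0.55)
Then Y → Y · (1 + 0.55)^4
     ≈ Y · 5.7720

Percentage change = ((1 + 0.55)^4 − 1) × 100% ≈ 477.2%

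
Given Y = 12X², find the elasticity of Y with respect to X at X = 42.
Elasticity = 2

Elasticity = (dY/dX) · (X/Y)

dY/dX = 24·X
At X = 42: dY/dX = 1008, Y = 21168

Elasticity = 1008 · (42 / 21168) = 2

Interpretation: for a small percentage change in X, the percentage change in Y is approximately 2.00 times as large.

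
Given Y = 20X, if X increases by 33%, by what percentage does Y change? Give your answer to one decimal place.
33.0%

For Y = 20X:
If X → X(1 + 0.33)
Then Y → Y · (1 + 0.33)^1
     = Y · 1.3300

Percentage change = ((1 + 0.33)^1 − 1) × 100% = 33.0%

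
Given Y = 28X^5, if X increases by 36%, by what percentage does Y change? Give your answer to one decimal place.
365.3%

For Y = 28X^5:
If X → X(1 + 0.36)
Then Y → Y · (1 + 0.36)^5
     ≈ Y · 4.6526

Percentage change = ((1 + 0.36)^5 − 1) × 100% ≈ 365.3%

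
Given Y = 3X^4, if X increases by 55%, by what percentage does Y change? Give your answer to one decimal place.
477.2%

For Y = 3X^4:
If X → X(1 + 0.55)
Then Y → Y · (1 + 0.55)^4
     ≈ Y · 5.7720

Percentage change = ((1 + 0.55)^4 − 1) × 100% ≈ 477.2%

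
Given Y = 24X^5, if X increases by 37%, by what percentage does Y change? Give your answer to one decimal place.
382.6%

For Y = 24X^5:
If X → X(1 + 0.37)
Then Y → Y · (1 + 0.37)^5
     ≈ Y · 4.8262

Percentage change = ((1 + 0.37)^5 − 1) × 100% ≈ 382.6%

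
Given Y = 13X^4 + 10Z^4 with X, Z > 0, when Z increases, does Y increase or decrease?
Y increases

Taking the partial derivative:
∂Y/∂Z = 40Z^3

∂Y/∂Z = 40Z^3 > 0 (assuming positive values)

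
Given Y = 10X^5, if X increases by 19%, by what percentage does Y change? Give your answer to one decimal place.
138.6%

For Y = 10X^5:
If X → X(1 + 0.19)
Then Y → Y · (1 + 0.19)^5
     ≈ Y · 2.3864

Percentage change = ((1 + 0.19)^5 − 1) × 100% ≈ 138.6%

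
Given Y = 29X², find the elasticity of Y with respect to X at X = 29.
Elasticity = 2

Elasticity = (dY/dX) · (X/Y)

dY/dX = 58·X
At X = 29: dY/dX = 1682, Y = 24389

Elasticity = 1682 · (29 / 24389) = 2

Interpretation: for a small percentage change in X, the percentage change in Y is approximately 2.00 times as large.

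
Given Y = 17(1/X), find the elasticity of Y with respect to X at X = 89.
Elasticity = -1

Elasticity = (dY/dX) · (X/Y)

dY/dX = -17/X²
At X = 89: dY/dX = -17/7921, Y = 17/89

Elasticity = (-17/7921) · (89 / (17/89)) = -1

Interpretation: for a small percentage change in X, the percentage change in Y is approximately -1.00 times as large.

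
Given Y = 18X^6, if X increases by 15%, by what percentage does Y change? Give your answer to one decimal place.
131.3%

For Y = 18X^6:
If X → X(1 + 0.15)
Then Y → Y · (1 + 0.15)^6
     ≈ Y · 2.3131

Percentage change = ((1 + 0.15)^6 − 1) × 100% ≈ 131.3%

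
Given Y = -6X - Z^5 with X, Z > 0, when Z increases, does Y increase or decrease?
Y decreases

Taking the partial derivative:
∂Y/∂Z = -5Z^4

∂Y/∂Z = -5Z^4 < 0 (assuming positive values)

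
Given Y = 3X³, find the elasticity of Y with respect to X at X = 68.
Elasticity = 3

Elasticity = (dY/dX) · (X/Y)

dY/dX = 9·X²
At X = 68: dY/dX = 41616, Y = 943296

Elasticity = 41616 · (68 / 943296) = 3

Interpretation: for a small percentage change in X, the percentage change in Y is approximately 3.00 times as large.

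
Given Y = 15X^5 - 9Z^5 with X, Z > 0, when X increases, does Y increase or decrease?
Y increases

Taking the partial derivative:
∂Y/∂X = 75X^4

∂Y/∂X = 75X^4 > 0 (assuming positive values)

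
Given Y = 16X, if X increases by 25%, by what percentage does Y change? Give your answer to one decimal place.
25.0%

For Y = 16X:
If X → X(1 + 0.25)
Then Y → Y · (1 + 0.25)^1
     = Y · 1.2500

Percentage change = ((1 + 0.25)^1 − 1) × 100% = 25.0%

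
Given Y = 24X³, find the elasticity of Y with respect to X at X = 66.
Elasticity = 3

Elasticity = (dY/dX) · (X/Y)

dY/dX = 72·X²
At X = 66: dY/dX = 313632, Y = 6899904

Elasticity = 313632 · (66 / 6899904) = 3

Interpretation: for a small percentage change in X, the percentage change in Y is approximately 3.00 times as large.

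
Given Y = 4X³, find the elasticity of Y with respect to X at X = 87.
Elasticity = 3

Elasticity = (dY/dX) · (X/Y)

dY/dX = 12·X²
At X = 87: dY/dX = 90828, Y = 2634012

Elasticity = 90828 · (87 / 2634012) = 3

Interpretation: for a small percentage change in X, the percentage change in Y is approximately 3.00 times as large.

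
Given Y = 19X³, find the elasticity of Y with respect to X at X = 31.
Elasticity = 3

Elasticity = (dY/dX) · (X/Y)

dY/dX = 57·X²
At X = 31: dY/dX = 54777, Y = 566029

Elasticity = 54777 · (31 / 566029) = 3

Interpretation: for a small percentage change in X, the percentage change in Y is approximately 3.00 times as large.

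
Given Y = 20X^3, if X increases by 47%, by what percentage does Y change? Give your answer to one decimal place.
217.7%

For Y = 20X^3:
If X → X(1 + 0.47)
Then Y → Y · (1 + 0.47)^3
     ≈ Y · 3.1765

Percentage change = ((1 + 0.47)^3 − 1) × 100% ≈ 217.7%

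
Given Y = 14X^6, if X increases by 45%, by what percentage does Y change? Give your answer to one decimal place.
829.4%

For Y = 14X^6:
If X → X(1 + 0.45)
Then Y → Y · (1 + 0.45)^6
     ≈ Y · 9.2941

Percentage change = ((1 + 0.45)^6 − 1) × 100% ≈ 829.4%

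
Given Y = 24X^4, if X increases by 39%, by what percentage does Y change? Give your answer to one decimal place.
273.3%

For Y = 24X^4:
If X → X(1 + 0.39)
Then Y → Y · (1 + 0.39)^4
     ≈ Y · 3.7330

Percentage change = ((1 + 0.39)^4 − 1) × 100% ≈ 273.3%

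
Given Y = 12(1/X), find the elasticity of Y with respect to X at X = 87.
Elasticity = -1

Elasticity = (dY/dX) · (X/Y)

dY/dX = -12/X²
At X = 87: dY/dX = -4/2523, Y = 4/29

Elasticity = (-4/2523) · (87 / (4/29)) = -1

Interpretation: for a small percentage change in X, the percentage change in Y is approximately -1.00 times as large.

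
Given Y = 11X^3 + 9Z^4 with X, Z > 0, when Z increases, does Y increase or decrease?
Y increases

Taking the partial derivative:
∂Y/∂Z = 36Z^3

∂Y/∂Z = 36Z^3 > 0 (assuming positive values)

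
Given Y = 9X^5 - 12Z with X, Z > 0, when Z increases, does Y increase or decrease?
Y decreases

Taking the partial derivative:
∂Y/∂Z = -12

∂Y/∂Z = -12 < 0 (assuming positive values)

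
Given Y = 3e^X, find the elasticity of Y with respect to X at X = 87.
Elasticity = 87

Elasticity = (dY/dX) · (X/Y)

dY/dX = 3·e^X
At X = 87: dY/dX = 3·e^87, Y = 3·e^87

Elasticity = (3·e^87) · (87 / (3·e^87)) = 87

Interpretation: for a small percentage change in X, the percentage change in Y is approximately 87.00 times as large.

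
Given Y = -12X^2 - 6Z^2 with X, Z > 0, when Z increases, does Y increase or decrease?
Y decreases

Taking the partial derivative:
∂Y/∂Z = -12Z

∂Y/∂Z = -12Z < 0 (assuming positive values)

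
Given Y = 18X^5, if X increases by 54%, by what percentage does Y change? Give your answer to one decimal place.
766.2%

For Y = 18X^5:
If X → X(1 + 0.54)
Then Y → Y · (1 + 0.54)^5
     ≈ Y · 8.6617

Percentage change = ((1 + 0.54)^5 − 1) × 100% ≈ 766.2%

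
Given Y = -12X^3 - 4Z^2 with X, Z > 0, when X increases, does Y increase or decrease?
Y decreases

Taking the partial derivative:
∂Y/∂X = -36X^2

∂Y/∂X = -36X^2 < 0 (assuming positive values)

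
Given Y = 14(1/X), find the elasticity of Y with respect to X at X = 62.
Elasticity = -1

Elasticity = (dY/dX) · (X/Y)

dY/dX = -14/X²
At X = 62: dY/dX = -7/1922, Y = 7/31

Elasticity = (-7/1922) · (62 / (7/31)) = -1

Interpretation: for a small percentage change in X, the percentage change in Y is approximately -1.00 times as large.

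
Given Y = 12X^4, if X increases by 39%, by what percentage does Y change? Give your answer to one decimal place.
273.3%

For Y = 12X^4:
If X → X(1 + 0.39)
Then Y → Y · (1 + 0.39)^4
     ≈ Y · 3.7330

Percentage change = ((1 + 0.39)^4 − 1) × 100% ≈ 273.3%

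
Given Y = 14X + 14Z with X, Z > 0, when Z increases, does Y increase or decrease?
Y increases

Taking the partial derivative:
∂Y/∂Z = 14

∂Y/∂Z = 14 > 0 (assuming positive values)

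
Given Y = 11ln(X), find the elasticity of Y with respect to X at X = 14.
Elasticity = 1/ln(14) ≈ 0.3789

Elasticity = (dY/dX) · (X/Y)

dY/dX = 11/X
At X = 14: dY/dX = 11/14, Y = 11·ln(14)

Elasticity = (11/14) · (14 / (11·ln(14))) = 1/ln(14) ≈ 0.3789

Interpretation: for a small percentage change in X, the percentage change in Y is approximately 0.38 times as large.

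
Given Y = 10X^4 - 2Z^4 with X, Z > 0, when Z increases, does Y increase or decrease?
Y decreases

Taking the partial derivative:
∂Y/∂Z = -8Z^3

∂Y/∂Z = -8Z^3 < 0 (assuming positive values)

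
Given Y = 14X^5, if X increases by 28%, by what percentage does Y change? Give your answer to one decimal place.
243.6%

For Y = 14X^5:
If X → X(1 + 0.28)
Then Y → Y · (1 + 0.28)^5
     ≈ Y · 3.4360

Percentage change = ((1 + 0.28)^5 − 1) × 100% ≈ 243.6%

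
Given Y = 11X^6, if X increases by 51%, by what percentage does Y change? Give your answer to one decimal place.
1085.4%

For Y = 11X^6:
If X → X(1 + 0.51)
Then Y → Y · (1 + 0.51)^6
     ≈ Y · 11.8539

Percentage change = ((1 + 0.51)^6 − 1) × 100% ≈ 1085.4%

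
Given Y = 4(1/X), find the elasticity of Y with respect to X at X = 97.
Elasticity = -1

Elasticity = (dY/dX) · (X/Y)

dY/dX = -4/X²
At X = 97: dY/dX = -4/9409, Y = 4/97

Elasticity = (-4/9409) · (97 / (4/97)) = -1

Interpretation: for a small percentage change in X, the percentage change in Y is approximately -1.00 times as large.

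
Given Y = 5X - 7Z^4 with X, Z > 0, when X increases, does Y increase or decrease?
Y increases

Taking the partial derivative:
∂Y/∂X = 5

∂Y/∂X = 5 > 0 (assuming positive values)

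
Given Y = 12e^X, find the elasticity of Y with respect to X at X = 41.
Elasticity = 41

Elasticity = (dY/dX) · (X/Y)

dY/dX = 12·e^X
At X = 41: dY/dX = 12·e^41, Y = 12·e^41

Elasticity = (12·e^41) · (41 / (12·e^41)) = 41

Interpretation: for a small percentage change in X, the percentage change in Y is approximately 41.00 times as large.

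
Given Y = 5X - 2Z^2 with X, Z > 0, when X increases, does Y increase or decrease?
Y increases

Taking the partial derivative:
∂Y/∂X = 5

∂Y/∂X = 5 > 0 (assuming positive values)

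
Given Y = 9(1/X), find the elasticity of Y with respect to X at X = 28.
Elasticity = -1

Elasticity = (dY/dX) · (X/Y)

dY/dX = -9/X²
At X = 28: dY/dX = -9/784, Y = 9/28

Elasticity = (-9/784) · (28 / (9/28)) = -1

Interpretation: for a small percentage change in X, the percentage change in Y is approximately -1.00 times as large.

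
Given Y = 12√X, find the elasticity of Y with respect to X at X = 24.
Elasticity = 1/2

Elasticity = (dY/dX) · (X/Y)

dY/dX = 6/√X
At X = 24: dY/dX = √6/2, Y = 24·√6

Elasticity = (√6/2) · (24 / (24·√6)) = 1/2

Interpretation: for a small percentage change in X, the percentage change in Y is approximately 0.50 times as large.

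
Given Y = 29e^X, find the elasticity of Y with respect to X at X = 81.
Elasticity = 81

Elasticity = (dY/dX) · (X/Y)

dY/dX = 29·e^X
At X = 81: dY/dX = 29·e^81, Y = 29·e^81

Elasticity = (29·e^81) · (81 / (29·e^81)) = 81

Interpretation: for a small percentage change in X, the percentage change in Y is approximately 81.00 times as large.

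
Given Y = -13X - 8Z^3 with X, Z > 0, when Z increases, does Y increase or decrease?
Y decreases

Taking the partial derivative:
∂Y/∂Z = -24Z^2

∂Y/∂Z = -24Z^2 < 0 (assuming positive values)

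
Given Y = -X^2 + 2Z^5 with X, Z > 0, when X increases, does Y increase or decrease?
Y decreases

Taking the partial derivative:
∂Y/∂X = -2X

∂Y/∂X = -2X < 0 (assuming positive values)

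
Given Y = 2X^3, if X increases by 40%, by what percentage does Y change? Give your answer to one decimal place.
174.4%

For Y = 2X^3:
If X → X(1 + 0.4)
Then Y → Y · (1 + 0.4)^3
     = Y · 2.7440

Percentage change = ((1 + 0.4)^3 − 1) × 100% = 174.4%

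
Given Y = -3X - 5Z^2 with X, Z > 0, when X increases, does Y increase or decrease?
Y decreases

Taking the partial derivative:
∂Y/∂X = -3

∂Y/∂X = -3 < 0 (assuming positive values)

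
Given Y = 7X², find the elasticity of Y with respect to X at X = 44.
Elasticity = 2

Elasticity = (dY/dX) · (X/Y)

dY/dX = 14·X
At X = 44: dY/dX = 616, Y = 13552

Elasticity = 616 · (44 / 13552) = 2

Interpretation: for a small percentage change in X, the percentage change in Y is approximately 2.00 times as large.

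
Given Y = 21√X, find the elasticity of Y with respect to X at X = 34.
Elasticity = 1/2

Elasticity = (dY/dX) · (X/Y)

dY/dX = 21/(2·√X)
At X = 34: dY/dX = 21·√34/68, Y = 21·√34

Elasticity = (21·√34/68) · (34 / (21·√34)) = 1/2

Interpretation: for a small percentage change in X, the percentage change in Y is approximately 0.50 times as large.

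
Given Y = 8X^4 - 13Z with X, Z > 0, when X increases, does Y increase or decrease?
Y increases

Taking the partial derivative:
∂Y/∂X = 32X^3

∂Y/∂X = 32X^3 > 0 (assuming positive values)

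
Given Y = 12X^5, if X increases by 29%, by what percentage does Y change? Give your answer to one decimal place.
257.2%

For Y = 12X^5:
If X → X(1 + 0.29)
Then Y → Y · (1 + 0.29)^5
     ≈ Y · 3.5723

Percentage change = ((1 + 0.29)^5 − 1) × 100% ≈ 257.2%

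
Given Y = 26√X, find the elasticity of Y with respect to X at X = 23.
Elasticity = 1/2

Elasticity = (dY/dX) · (X/Y)

dY/dX = 13/√X
At X = 23: dY/dX = 13·√23/23, Y = 26·√23

Elasticity = (13·√23/23) · (23 / (26·√23)) = 1/2

Interpretation: for a small percentage change in X, the percentage change in Y is approximately 0.50 times as large.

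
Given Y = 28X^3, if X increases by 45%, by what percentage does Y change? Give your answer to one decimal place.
204.9%

For Y = 28X^3:
If X → X(1 + 0.45)
Then Y → Y · (1 + 0.45)^3
     ≈ Y · 3.0486

Percentage change = ((1 + 0.45)^3 − 1) × 100% ≈ 204.9%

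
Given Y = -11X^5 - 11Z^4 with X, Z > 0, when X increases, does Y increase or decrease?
Y decreases

Taking the partial derivative:
∂Y/∂X = -55X^4

∂Y/∂X = -55X^4 < 0 (assuming positive values)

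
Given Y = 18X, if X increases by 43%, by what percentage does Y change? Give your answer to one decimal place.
43.0%

For Y = 18X:
If X → X(1 + 0.43)
Then Y → Y · (1 + 0.43)^1
     = Y · 1.4300

Percentage change = ((1 + 0.43)^1 − 1) × 100% = 43.0%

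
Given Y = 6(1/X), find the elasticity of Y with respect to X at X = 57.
Elasticity = -1

Elasticity = (dY/dX) · (X/Y)

dY/dX = -6/X²
At X = 57: dY/dX = -2/1083, Y = 2/19

Elasticity = (-2/1083) · (57 / (2/19)) = -1

Interpretation: for a small percentage change in X, the percentage change in Y is approximately -1.00 times as large.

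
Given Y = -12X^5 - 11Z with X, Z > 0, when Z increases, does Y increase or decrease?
Y decreases

Taking the partial derivative:
∂Y/∂Z = -11

∂Y/∂Z = -11 < 0 (assuming positive values)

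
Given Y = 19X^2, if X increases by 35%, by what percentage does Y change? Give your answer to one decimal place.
82.3%

For Y = 19X^2:
If X → X(1 + 0.35)
Then Y → Y · (1 + 0.35)^2
     = Y · 1.8225

Percentage change = ((1 + 0.35)^2 − 1) × 100% ≈ 82.3%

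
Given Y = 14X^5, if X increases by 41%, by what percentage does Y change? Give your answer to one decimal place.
457.3%

For Y = 14X^5:
If X → X(1 + 0.41)
Then Y → Y · (1 + 0.41)^5
     ≈ Y · 5.5731

Percentage change = ((1 + 0.41)^5 − 1) × 100% ≈ 457.3%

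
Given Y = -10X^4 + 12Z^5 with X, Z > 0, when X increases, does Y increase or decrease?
Y decreases

Taking the partial derivative:
∂Y/∂X = -40X^3

∂Y/∂X = -40X^3 < 0 (assuming positive values)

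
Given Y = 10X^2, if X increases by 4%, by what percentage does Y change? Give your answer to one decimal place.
8.2%

For Y = 10X^2:
If X → X(1 + 0.04)
Then Y → Y · (1 + 0.04)^2
     = Y · 1.0816

Percentage change = ((1 + 0.04)^2 − 1) × 100% ≈ 8.2%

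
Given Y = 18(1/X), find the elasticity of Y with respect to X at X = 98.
Elasticity = -1

Elasticity = (dY/dX) · (X/Y)

dY/dX = -18/X²
At X = 98: dY/dX = -9/4802, Y = 9/49

Elasticity = (-9/4802) · (98 / (9/49)) = -1

Interpretation: for a small percentage change in X, the percentage change in Y is approximately -1.00 times as large.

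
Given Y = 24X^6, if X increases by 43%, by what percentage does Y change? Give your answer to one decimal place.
755.1%

For Y = 24X^6:
If X → X(1 + 0.43)
Then Y → Y · (1 + 0.43)^6
     ≈ Y · 8.5510

Percentage change = ((1 + 0.43)^6 − 1) × 100% ≈ 755.1%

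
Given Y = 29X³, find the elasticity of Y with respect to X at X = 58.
Elasticity = 3

Elasticity = (dY/dX) · (X/Y)

dY/dX = 87·X²
At X = 58: dY/dX = 292668, Y = 5658248

Elasticity = 292668 · (58 / 5658248) = 3

Interpretation: for a small percentage change in X, the percentage change in Y is approximately 3.00 times as large.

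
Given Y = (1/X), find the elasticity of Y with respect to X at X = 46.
Elasticity = -1

Elasticity = (dY/dX) · (X/Y)

dY/dX = -1/X²
At X = 46: dY/dX = -1/2116, Y = 1/46

Elasticity = (-1/2116) · (46 / (1/46)) = -1

Interpretation: for a small percentage change in X, the percentage change in Y is approximately -1.00 times as large.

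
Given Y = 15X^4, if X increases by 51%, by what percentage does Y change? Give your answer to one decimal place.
419.9%

For Y = 15X^4:
If X → X(1 + 0.51)
Then Y → Y · (1 + 0.51)^4
     ≈ Y · 5.1989

Percentage change = ((1 + 0.51)^4 − 1) × 100% ≈ 419.9%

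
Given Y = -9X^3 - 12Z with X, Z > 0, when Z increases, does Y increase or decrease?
Y decreases

Taking the partial derivative:
∂Y/∂Z = -12

∂Y/∂Z = -12 < 0 (assuming positive values)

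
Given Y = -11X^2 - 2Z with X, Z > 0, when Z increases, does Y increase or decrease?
Y decreases

Taking the partial derivative:
∂Y/∂Z = -2

∂Y/∂Z = -2 < 0 (assuming positive values)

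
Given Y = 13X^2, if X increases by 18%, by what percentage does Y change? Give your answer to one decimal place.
39.2%

For Y = 13X^2:
If X → X(1 + 0.18)
Then Y → Y · (1 + 0.18)^2
     = Y · 1.3924

Percentage change = ((1 + 0.18)^2 − 1) × 100% ≈ 39.2%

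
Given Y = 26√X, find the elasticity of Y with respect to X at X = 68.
Elasticity = 1/2

Elasticity = (dY/dX) · (X/Y)

dY/dX = 13/√X
At X = 68: dY/dX = 13·√17/34, Y = 52·√17

Elasticity = (13·√17/34) · (68 / (52·√17)) = 1/2

Interpretation: for a small percentage change in X, the percentage change in Y is approximately 0.50 times as large.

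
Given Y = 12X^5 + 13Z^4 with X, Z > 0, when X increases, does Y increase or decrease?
Y increases

Taking the partial derivative:
∂Y/∂X = 60X^4

∂Y/∂X = 60X^4 > 0 (assuming positive values)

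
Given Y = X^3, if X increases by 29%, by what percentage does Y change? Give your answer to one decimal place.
114.7%

For Y = X^3:
If X → X(1 + 0.29)
Then Y → Y · (1 + 0.29)^3
     ≈ Y · 2.1467

Percentage change = ((1 + 0.29)^3 − 1) × 100% ≈ 114.7%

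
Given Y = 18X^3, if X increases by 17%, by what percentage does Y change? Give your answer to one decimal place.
60.2%

For Y = 18X^3:
If X → X(1 + 0.17)
Then Y → Y · (1 + 0.17)^3
     ≈ Y · 1.6016

Percentage change = ((1 + 0.17)^3 − 1) × 100% ≈ 60.2%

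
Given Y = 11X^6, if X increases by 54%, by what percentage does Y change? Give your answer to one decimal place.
1233.9%

For Y = 11X^6:
If X → X(1 + 0.54)
Then Y → Y · (1 + 0.54)^6
     ≈ Y · 13.3390

Percentage change = ((1 + 0.54)^6 − 1) × 100% ≈ 1233.9%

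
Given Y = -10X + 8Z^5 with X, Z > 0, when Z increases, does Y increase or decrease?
Y increases

Taking the partial derivative:
∂Y/∂Z = 40Z^4

∂Y/∂Z = 40Z^4 > 0 (assuming positive values)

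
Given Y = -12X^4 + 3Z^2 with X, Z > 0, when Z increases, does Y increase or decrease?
Y increases

Taking the partial derivative:
∂Y/∂Z = 6Z

∂Y/∂Z = 6Z > 0 (assuming positive values)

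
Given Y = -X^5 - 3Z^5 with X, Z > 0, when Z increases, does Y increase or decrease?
Y decreases

Taking the partial derivative:
∂Y/∂Z = -15Z^4

∂Y/∂Z = -15Z^4 < 0 (assuming positive values)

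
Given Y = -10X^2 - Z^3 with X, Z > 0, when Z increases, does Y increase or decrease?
Y decreases

Taking the partial derivative:
∂Y/∂Z = -3Z^2

∂Y/∂Z = -3Z^2 < 0 (assuming positive values)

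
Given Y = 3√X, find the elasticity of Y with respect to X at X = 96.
Elasticity = 1/2

Elasticity = (dY/dX) · (X/Y)

dY/dX = 3/(2·√X)
At X = 96: dY/dX = √6/16, Y = 12·√6

Elasticity = (√6/16) · (96 / (12·√6)) = 1/2

Interpretation: for a small percentage change in X, the percentage change in Y is approximately 0.50 times as large.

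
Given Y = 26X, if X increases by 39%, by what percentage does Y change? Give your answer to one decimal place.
39.0%

For Y = 26X:
If X → X(1 + 0.39)
Then Y → Y · (1 + 0.39)^1
     = Y · 1.3900

Percentage change = ((1 + 0.39)^1 − 1) × 100% = 39.0%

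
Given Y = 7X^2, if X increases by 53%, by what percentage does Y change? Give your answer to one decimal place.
134.1%

For Y = 7X^2:
If X → X(1 + 0.53)
Then Y → Y · (1 + 0.53)^2
     = Y · 2.3409

Percentage change = ((1 + 0.53)^2 − 1) × 100% ≈ 134.1%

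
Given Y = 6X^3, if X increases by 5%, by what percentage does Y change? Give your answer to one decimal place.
15.8%

For Y = 6X^3:
If X → X(1 + 0.05)
Then Y → Y · (1 + 0.05)^3
     ≈ Y · 1.1576

Percentage change = ((1 + 0.05)^3 − 1) × 100% ≈ 15.8%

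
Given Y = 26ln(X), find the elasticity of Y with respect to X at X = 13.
Elasticity = 1/ln(13) ≈ 0.3899

Elasticity = (dY/dX) · (X/Y)

dY/dX = 26/X
At X = 13: dY/dX = 2, Y = 26·ln(13)

Elasticity = 2 · (13 / (26·ln(13))) = 1/ln(13) ≈ 0.3899

Interpretation: for a small percentage change in X, the percentage change in Y is approximately 0.39 times as large.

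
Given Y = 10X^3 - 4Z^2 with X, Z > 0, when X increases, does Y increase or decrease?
Y increases

Taking the partial derivative:
∂Y/∂X = 30X^2

∂Y/∂X = 30X^2 > 0 (assuming positive values)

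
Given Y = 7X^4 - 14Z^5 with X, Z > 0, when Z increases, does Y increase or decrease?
Y decreases

Taking the partial derivative:
∂Y/∂Z = -70Z^4

∂Y/∂Z = -70Z^4 < 0 (assuming positive values)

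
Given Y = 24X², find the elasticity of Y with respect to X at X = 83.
Elasticity = 2

Elasticity = (dY/dX) · (X/Y)

dY/dX = 48·X
At X = 83: dY/dX = 3984, Y = 165336

Elasticity = 3984 · (83 / 165336) = 2

Interpretation: for a small percentage change in X, the percentage change in Y is approximately 2.00 times as large.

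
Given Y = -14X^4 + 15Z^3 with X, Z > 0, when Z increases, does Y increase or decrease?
Y increases

Taking the partial derivative:
∂Y/∂Z = 45Z^2

∂Y/∂Z = 45Z^2 > 0 (assuming positive values)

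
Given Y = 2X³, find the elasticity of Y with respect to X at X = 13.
Elasticity = 3

Elasticity = (dY/dX) · (X/Y)

dY/dX = 6·X²
At X = 13: dY/dX = 1014, Y = 4394

Elasticity = 1014 · (13 / 4394) = 3

Interpretation: for a small percentage change in X, the percentage change in Y is approximately 3.00 times as large.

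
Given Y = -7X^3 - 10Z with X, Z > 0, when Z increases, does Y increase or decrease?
Y decreases

Taking the partial derivative:
∂Y/∂Z = -10

∂Y/∂Z = -10 < 0 (assuming positive values)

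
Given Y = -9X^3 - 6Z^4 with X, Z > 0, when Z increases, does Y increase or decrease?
Y decreases

Taking the partial derivative:
∂Y/∂Z = -24Z^3

∂Y/∂Z = -24Z^3 < 0 (assuming positive values)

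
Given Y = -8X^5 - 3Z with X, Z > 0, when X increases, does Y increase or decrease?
Y decreases

Taking the partial derivative:
∂Y/∂X = -40X^4

∂Y/∂X = -40X^4 < 0 (assuming positive values)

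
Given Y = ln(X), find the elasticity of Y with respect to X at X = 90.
Elasticity = 1/ln(90) ≈ 0.2222

Elasticity = (dY/dX) · (X/Y)

dY/dX = 1/X
At X = 90: dY/dX = 1/90, Y = ln(90)

Elasticity = (1/90) · (90 / (ln(90))) = 1/ln(90) ≈ 0.2222

Interpretation: for a small percentage change in X, the percentage change in Y is approximately 0.22 times as large.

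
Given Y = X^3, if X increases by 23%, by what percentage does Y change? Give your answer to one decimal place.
86.1%

For Y = X^3:
If X → X(1 + 0.23)
Then Y → Y · (1 + 0.23)^3
     ≈ Y · 1.8609

Percentage change = ((1 + 0.23)^3 − 1) × 100% ≈ 86.1%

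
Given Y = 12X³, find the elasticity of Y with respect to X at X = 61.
Elasticity = 3

Elasticity = (dY/dX) · (X/Y)

dY/dX = 36·X²
At X = 61: dY/dX = 133956, Y = 2723772

Elasticity = 133956 · (61 / 2723772) = 3

Interpretation: for a small percentage change in X, the percentage change in Y is approximately 3.00 times as large.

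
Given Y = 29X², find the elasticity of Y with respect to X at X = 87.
Elasticity = 2

Elasticity = (dY/dX) · (X/Y)

dY/dX = 58·X
At X = 87: dY/dX = 5046, Y = 219501

Elasticity = 5046 · (87 / 219501) = 2

Interpretation: for a small percentage change in X, the percentage change in Y is approximately 2.00 times as large.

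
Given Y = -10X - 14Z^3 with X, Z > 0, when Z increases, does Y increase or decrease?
Y decreases

Taking the partial derivative:
∂Y/∂Z = -42Z^2

∂Y/∂Z = -42Z^2 < 0 (assuming positive values)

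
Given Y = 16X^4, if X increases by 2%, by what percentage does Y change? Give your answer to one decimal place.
8.2%

For Y = 16X^4:
If X → X(1 + 0.02)
Then Y → Y · (1 + 0.02)^4
     ≈ Y · 1.0824

Percentage change = ((1 + 0.02)^4 − 1) × 100% ≈ 8.2%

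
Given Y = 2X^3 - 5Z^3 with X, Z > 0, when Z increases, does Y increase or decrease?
Y decreases

Taking the partial derivative:
∂Y/∂Z = -15Z^2

∂Y/∂Z = -15Z^2 < 0 (assuming positive values)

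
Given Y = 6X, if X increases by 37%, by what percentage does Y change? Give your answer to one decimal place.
37.0%

For Y = 6X:
If X → X(1 + 0.37)
Then Y → Y · (1 + 0.37)^1
     = Y · 1.3700

Percentage change = ((1 + 0.37)^1 − 1) × 100% = 37.0%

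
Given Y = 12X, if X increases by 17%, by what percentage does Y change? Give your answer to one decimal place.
17.0%

For Y = 12X:
If X → X(1 + 0.17)
Then Y → Y · (1 + 0.17)^1
     = Y · 1.1700

Percentage change = ((1 + 0.17)^1 − 1) × 100% = 17.0%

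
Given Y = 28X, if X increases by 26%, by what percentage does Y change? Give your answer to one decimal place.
26.0%

For Y = 28X:
If X → X(1 + 0.26)
Then Y → Y · (1 + 0.26)^1
     = Y · 1.2600

Percentage change = ((1 + 0.26)^1 − 1) × 100% = 26.0%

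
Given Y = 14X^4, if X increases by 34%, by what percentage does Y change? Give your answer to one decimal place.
222.4%

For Y = 14X^4:
If X → X(1 + 0.34)
Then Y → Y · (1 + 0.34)^4
     ≈ Y · 3.2242

Percentage change = ((1 + 0.34)^4 − 1) × 100% ≈ 222.4%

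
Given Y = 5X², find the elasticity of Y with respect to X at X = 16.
Elasticity = 2

Elasticity = (dY/dX) · (X/Y)

dY/dX = 10·X
At X = 16: dY/dX = 160, Y = 1280

Elasticity = 160 · (16 / 1280) = 2

Interpretation: for a small percentage change in X, the percentage change in Y is approximately 2.00 times as large.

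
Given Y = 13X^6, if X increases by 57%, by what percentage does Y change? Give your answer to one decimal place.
1397.6%

For Y = 13X^6:
If X → X(1 + 0.57)
Then Y → Y · (1 + 0.57)^6
     ≈ Y · 14.9761

Percentage change = ((1 + 0.57)^6 − 1) × 100% ≈ 1397.6%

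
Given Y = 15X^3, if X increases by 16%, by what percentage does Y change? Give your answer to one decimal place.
56.1%

For Y = 15X^3:
If X → X(1 + 0.16)
Then Y → Y · (1 + 0.16)^3
     ≈ Y · 1.5609

Percentage change = ((1 + 0.16)^3 − 1) × 100% ≈ 56.1%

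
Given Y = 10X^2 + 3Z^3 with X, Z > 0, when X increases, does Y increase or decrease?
Y increases

Taking the partial derivative:
∂Y/∂X = 20X

∂Y/∂X = 20X > 0 (assuming positive values)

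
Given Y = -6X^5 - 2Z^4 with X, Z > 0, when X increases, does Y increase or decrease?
Y decreases

Taking the partial derivative:
∂Y/∂X = -30X^4

∂Y/∂X = -30X^4 < 0 (assuming positive values)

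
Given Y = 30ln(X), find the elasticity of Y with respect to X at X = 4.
Elasticity = 1/ln(4) ≈ 0.7213

Elasticity = (dY/dX) · (X/Y)

dY/dX = 30/X
At X = 4: dY/dX = 15/2, Y = 30·ln(4)

Elasticity = (15/2) · (4 / (30·ln(4))) = 1/ln(4) ≈ 0.7213

Interpretation: for a small percentage change in X, the percentage change in Y is approximately 0.72 times as large.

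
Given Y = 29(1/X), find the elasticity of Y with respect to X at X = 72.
Elasticity = -1

Elasticity = (dY/dX) · (X/Y)

dY/dX = -29/X²
At X = 72: dY/dX = -29/5184, Y = 29/72

Elasticity = (-29/5184) · (72 / (29/72)) = -1

Interpretation: for a small percentage change in X, the percentage change in Y is approximately -1.00 times as large.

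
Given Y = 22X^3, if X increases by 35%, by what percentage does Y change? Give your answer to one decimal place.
146.0%

For Y = 22X^3:
If X → X(1 + 0.35)
Then Y → Y · (1 + 0.35)^3
     ≈ Y · 2.4604

Percentage change = ((1 + 0.35)^3 − 1) × 100% ≈ 146.0%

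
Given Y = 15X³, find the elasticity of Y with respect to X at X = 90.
Elasticity = 3

Elasticity = (dY/dX) · (X/Y)

dY/dX = 45·X²
At X = 90: dY/dX = 364500, Y = 10935000

Elasticity = 364500 · (90 / 10935000) = 3

Interpretation: for a small percentage change in X, the percentage change in Y is approximately 3.00 times as large.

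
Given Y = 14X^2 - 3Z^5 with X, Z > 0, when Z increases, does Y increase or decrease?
Y decreases

Taking the partial derivative:
∂Y/∂Z = -15Z^4

∂Y/∂Z = -15Z^4 < 0 (assuming positive values)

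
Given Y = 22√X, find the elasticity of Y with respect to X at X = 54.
Elasticity = 1/2

Elasticity = (dY/dX) · (X/Y)

dY/dX = 11/√X
At X = 54: dY/dX = 11·√6/18, Y = 66·√6

Elasticity = (11·√6/18) · (54 / (66·√6)) = 1/2

Interpretation: for a small percentage change in X, the percentage change in Y is approximately 0.50 times as large.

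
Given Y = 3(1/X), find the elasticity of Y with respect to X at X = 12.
Elasticity = -1

Elasticity = (dY/dX) · (X/Y)

dY/dX = -3/X²
At X = 12: dY/dX = -1/48, Y = 1/4

Elasticity = (-1/48) · (12 / (1/4)) = -1

Interpretation: for a small percentage change in X, the percentage change in Y is approximately -1.00 times as large.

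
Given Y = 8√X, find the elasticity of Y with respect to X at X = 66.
Elasticity = 1/2

Elasticity = (dY/dX) · (X/Y)

dY/dX = 4/√X
At X = 66: dY/dX = 2·√66/33, Y = 8·√66

Elasticity = (2·√66/33) · (66 / (8·√66)) = 1/2

Interpretation: for a small percentage change in X, the percentage change in Y is approximately 0.50 times as large.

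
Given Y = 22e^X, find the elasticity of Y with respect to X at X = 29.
Elasticity = 29

Elasticity = (dY/dX) · (X/Y)

dY/dX = 22·e^X
At X = 29: dY/dX = 22·e^29, Y = 22·e^29

Elasticity = (22·e^29) · (29 / (22·e^29)) = 29

Interpretation: for a small percentage change in X, the percentage change in Y is approximately 29.00 times as large.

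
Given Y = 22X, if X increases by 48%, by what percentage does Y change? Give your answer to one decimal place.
48.0%

For Y = 22X:
If X → X(1 + 0.48)
Then Y → Y · (1 + 0.48)^1
     = Y · 1.4800

Percentage change = ((1 + 0.48)^1 − 1) × 100% = 48.0%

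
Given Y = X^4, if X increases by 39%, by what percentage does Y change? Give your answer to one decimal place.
273.3%

For Y = X^4:
If X → X(1 + 0.39)
Then Y → Y · (1 + 0.39)^4
     ≈ Y · 3.7330

Percentage change = ((1 + 0.39)^4 − 1) × 100% ≈ 273.3%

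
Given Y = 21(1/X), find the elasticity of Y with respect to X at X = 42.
Elasticity = -1

Elasticity = (dY/dX) · (X/Y)

dY/dX = -21/X²
At X = 42: dY/dX = -1/84, Y = 1/2

Elasticity = (-1/84) · (42 / (1/2)) = -1

Interpretation: for a small percentage change in X, the percentage change in Y is approximately -1.00 times as large.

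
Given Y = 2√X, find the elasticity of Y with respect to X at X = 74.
Elasticity = 1/2

Elasticity = (dY/dX) · (X/Y)

dY/dX = 1/√X
At X = 74: dY/dX = √74/74, Y = 2·√74

Elasticity = (√74/74) · (74 / (2·√74)) = 1/2

Interpretation: for a small percentage change in X, the percentage change in Y is approximately 0.50 times as large.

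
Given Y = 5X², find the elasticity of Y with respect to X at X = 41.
Elasticity = 2

Elasticity = (dY/dX) · (X/Y)

dY/dX = 10·X
At X = 41: dY/dX = 410, Y = 8405

Elasticity = 410 · (41 / 8405) = 2

Interpretation: for a small percentage change in X, the percentage change in Y is approximately 2.00 times as large.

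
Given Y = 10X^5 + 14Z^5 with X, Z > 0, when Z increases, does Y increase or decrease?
Y increases

Taking the partial derivative:
∂Y/∂Z = 70Z^4

∂Y/∂Z = 70Z^4 > 0 (assuming positive values)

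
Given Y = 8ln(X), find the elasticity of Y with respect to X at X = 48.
Elasticity = 1/ln(48) ≈ 0.2583

Elasticity = (dY/dX) · (X/Y)

dY/dX = 8/X
At X = 48: dY/dX = 1/6, Y = 8·ln(48)

Elasticity = (1/6) · (48 / (8·ln(48))) = 1/ln(48) ≈ 0.2583

Interpretation: for a small percentage change in X, the percentage change in Y is approximately 0.26 times as large.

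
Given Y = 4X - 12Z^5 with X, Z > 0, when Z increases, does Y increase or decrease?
Y decreases

Taking the partial derivative:
∂Y/∂Z = -60Z^4

∂Y/∂Z = -60Z^4 < 0 (assuming positive values)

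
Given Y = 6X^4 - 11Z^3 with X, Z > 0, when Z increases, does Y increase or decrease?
Y decreases

Taking the partial derivative:
∂Y/∂Z = -33Z^2

∂Y/∂Z = -33Z^2 < 0 (assuming positive values)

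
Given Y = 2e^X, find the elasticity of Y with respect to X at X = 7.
Elasticity = 7

Elasticity = (dY/dX) · (X/Y)

dY/dX = 2·e^X
At X = 7: dY/dX = 2·e^7, Y = 2·e^7

Elasticity = (2·e^7) · (7 / (2·e^7)) = 7

Interpretation: for a small percentage change in X, the percentage change in Y is approximately 7.00 times as large.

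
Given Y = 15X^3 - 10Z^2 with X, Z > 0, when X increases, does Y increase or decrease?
Y increases

Taking the partial derivative:
∂Y/∂X = 45X^2

∂Y/∂X = 45X^2 > 0 (assuming positive values)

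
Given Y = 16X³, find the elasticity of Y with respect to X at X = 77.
Elasticity = 3

Elasticity = (dY/dX) · (X/Y)

dY/dX = 48·X²
At X = 77: dY/dX = 284592, Y = 7304528

Elasticity = 284592 · (77 / 7304528) = 3

Interpretation: for a small percentage change in X, the percentage change in Y is approximately 3.00 times as large.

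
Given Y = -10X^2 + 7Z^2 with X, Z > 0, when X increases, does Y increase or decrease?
Y decreases

Taking the partial derivative:
∂Y/∂X = -20X

∂Y/∂X = -20X < 0 (assuming positive values)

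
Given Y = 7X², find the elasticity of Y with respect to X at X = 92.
Elasticity = 2

Elasticity = (dY/dX) · (X/Y)

dY/dX = 14·X
At X = 92: dY/dX = 1288, Y = 59248

Elasticity = 1288 · (92 / 59248) = 2

Interpretation: for a small percentage change in X, the percentage change in Y is approximately 2.00 times as large.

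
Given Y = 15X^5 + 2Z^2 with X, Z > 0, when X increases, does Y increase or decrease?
Y increases

Taking the partial derivative:
∂Y/∂X = 75X^4

∂Y/∂X = 75X^4 > 0 (assuming positive values)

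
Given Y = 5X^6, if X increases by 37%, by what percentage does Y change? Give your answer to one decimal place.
561.2%

For Y = 5X^6:
If X → X(1 + 0.37)
Then Y → Y · (1 + 0.37)^6
     ≈ Y · 6.6119

Percentage change = ((1 + 0.37)^6 − 1) × 100% ≈ 561.2%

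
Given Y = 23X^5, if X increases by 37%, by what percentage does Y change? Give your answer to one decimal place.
382.6%

For Y = 23X^5:
If X → X(1 + 0.37)
Then Y → Y · (1 + 0.37)^5
     ≈ Y · 4.8262

Percentage change = ((1 + 0.37)^5 − 1) × 100% ≈ 382.6%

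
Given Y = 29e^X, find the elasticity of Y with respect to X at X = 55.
Elasticity = 55

Elasticity = (dY/dX) · (X/Y)

dY/dX = 29·e^X
At X = 55: dY/dX = 29·e^55, Y = 29·e^55

Elasticity = (29·e^55) · (55 / (29·e^55)) = 55

Interpretation: for a small percentage change in X, the percentage change in Y is approximately 55.00 times as large.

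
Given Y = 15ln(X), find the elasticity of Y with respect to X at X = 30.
Elasticity = 1/ln(30) ≈ 0.2940

Elasticity = (dY/dX) · (X/Y)

dY/dX = 15/X
At X = 30: dY/dX = 1/2, Y = 15·ln(30)

Elasticity = (1/2) · (30 / (15·ln(30))) = 1/ln(30) ≈ 0.2940

Interpretation: for a small percentage change in X, the percentage change in Y is approximately 0.29 times as large.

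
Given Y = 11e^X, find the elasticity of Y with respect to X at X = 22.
Elasticity = 22

Elasticity = (dY/dX) · (X/Y)

dY/dX = 11·e^X
At X = 22: dY/dX = 11·e^22, Y = 11·e^22

Elasticity = (11·e^22) · (22 / (11·e^22)) = 22

Interpretation: for a small percentage change in X, the percentage change in Y is approximately 22.00 times as large.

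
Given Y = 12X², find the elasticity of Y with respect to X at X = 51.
Elasticity = 2

Elasticity = (dY/dX) · (X/Y)

dY/dX = 24·X
At X = 51: dY/dX = 1224, Y = 31212

Elasticity = 1224 · (51 / 31212) = 2

Interpretation: for a small percentage change in X, the percentage change in Y is approximately 2.00 times as large.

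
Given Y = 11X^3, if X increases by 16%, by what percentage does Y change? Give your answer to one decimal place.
56.1%

For Y = 11X^3:
If X → X(1 + 0.16)
Then Y → Y · (1 + 0.16)^3
     ≈ Y · 1.5609

Percentage change = ((1 + 0.16)^3 − 1) × 100% ≈ 56.1%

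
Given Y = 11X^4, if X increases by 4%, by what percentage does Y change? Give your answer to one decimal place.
17.0%

For Y = 11X^4:
If X → X(1 + 0.04)
Then Y → Y · (1 + 0.04)^4
     ≈ Y · 1.1699

Percentage change = ((1 + 0.04)^4 − 1) × 100% ≈ 17.0%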